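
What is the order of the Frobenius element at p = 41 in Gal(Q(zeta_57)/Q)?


The Frobenius at p in Gal(Q(zeta_n)/Q) = (Z/nZ)* is the class of p, so its order is ord_57(41), the smallest k >= 1 with 41^k = 1 mod 57.
n = 57 = 3 * 19, phi(57) = 36; the order divides phi(n).
Divisors of 36: 1, 2, 3, 4, 6, 9, 12, 18, 36
Repeated squaring mod 57: 41^1 = 41, 41^2 = 28, 41^4 = 43, 41^8 = 25, 41^16 = 55, 41^32 = 4
Test divisors in increasing order:
  k=1: 41^1 = 41 mod 57
  k=2: 41^2 = 28 mod 57
  k=3: 41^3 = 28 * 41 = 8 mod 57
  k=4: 41^4 = 43 mod 57
  k=6: 41^6 = 43 * 28 = 7 mod 57
  k=9: 41^9 = 25 * 41 = 56 mod 57
  k=12: 41^12 = 25 * 43 = 49 mod 57
  k=18: 41^18 = 55 * 28 = 1 mod 57  <- first divisor giving 1
Order = 18

18


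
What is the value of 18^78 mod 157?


p = 157 is prime and the exponent is (p-1)/2 = 78, so by Euler's criterion 18^78 = (18/157) = +1 or -1 mod 157.
Compute by square-and-multiply:
  78 = 64 + 8 + 4 + 2 (binary 1001110)
  Repeated squaring mod 157: 18^1 = 18, 18^2 = 10, 18^4 = 100, 18^8 = 109, 18^16 = 106, 18^32 = 89, 18^64 = 71
  18^78 = 18^64 * 18^8 * 18^4 * 18^2 = 71 * 109 * 100 * 10 mod 157
    71 * 109 = 7739 = 46 mod 157
    46 * 100 = 4600 = 47 mod 157
    47 * 10 = 470 = 156 mod 157
  18^78 = 156 mod 157
Result 156 = p - 1 = -1 mod 157: 18 is a quadratic non-residue mod 157. As a residue in [0, p-1] the value is 156.
18^78 mod 157 = 156

156


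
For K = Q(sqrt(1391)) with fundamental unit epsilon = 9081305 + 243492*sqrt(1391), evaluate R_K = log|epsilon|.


epsilon = 9081305 + 243492*sqrt(1391)
= 1.8163e+07
R = ln(1.8163e+07)
= 16.7149

16.7149


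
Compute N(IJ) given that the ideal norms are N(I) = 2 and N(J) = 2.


N(IJ) = N(I) * N(J)
= 2 * 2
= 4

4


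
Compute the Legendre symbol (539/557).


p = 557 is prime, so compute (539/557) with the reciprocity algorithm (Jacobi-symbol steps: pull out 2s via (2/n), flip via reciprocity, reduce):
  reciprocity: (539/557) -> +(557/539)
  reduce: (18/539)
  pull out 2: (2/539) = -1  (since 539 mod 8 = 3)
  reciprocity: (9/539) -> +(539/9)
  reduce: (8/9)
  pull out 2: (2/9) = +1  (since 9 mod 8 = 1)
  pull out 2: (2/9) = +1  (since 9 mod 8 = 1)
  pull out 2: (2/9) = +1  (since 9 mod 8 = 1)
  (1/9) = 1
Product of signs = -1
(539/557) = -1

-1


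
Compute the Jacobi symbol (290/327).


Compute (290/327) via quadratic reciprocity:
  pull out 2: (2/327) = +1  (since 327 mod 8 = 7)
  reciprocity: (145/327) -> +(327/145)
  reduce: (37/145)
  reciprocity: (37/145) -> +(145/37)
  reduce: (34/37)
  pull out 2: (2/37) = -1  (since 37 mod 8 = 5)
  reciprocity: (17/37) -> +(37/17)
  reduce: (3/17)
  reciprocity: (3/17) -> +(17/3)
  reduce: (2/3)
  pull out 2: (2/3) = -1  (since 3 mod 8 = 3)
  (1/3) = 1
Product of signs = 1

1


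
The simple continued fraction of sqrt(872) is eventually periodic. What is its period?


Run the CF algorithm for sqrt(872).
a_0 = floor(sqrt(872)) = 29; set m_0=0, q_0=1.
Recurrence: m' = q*a - m,  q' = (d - m'^2)/q,  a' = floor((a_0 + m')/q').
  step 1: m=29, q=31, a=1
  step 2: m=2, q=28, a=1
  step 3: m=26, q=7, a=7
  step 4: m=23, q=49, a=1
  step 5: m=26, q=4, a=13
  step 6: m=26, q=49, a=1
  step 7: m=23, q=7, a=7
  step 8: m=26, q=28, a=1
  step 9: m=2, q=31, a=1
  step 10: m=29, q=1, a=58
a_10 = 2*a_0 = 58, so the period closes here.
sqrt(872) = [29; 1, 1, 7, 1, 13, 1, 7, 1, 1, 58]
Period length = 10

10


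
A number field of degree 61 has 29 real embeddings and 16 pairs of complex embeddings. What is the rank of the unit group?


By Dirichlet's unit theorem:
rank = r1 + r2 - 1
= 29 + 16 - 1
= 44

44


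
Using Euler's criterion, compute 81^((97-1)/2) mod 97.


p = 97 is prime and the exponent is (p-1)/2 = 48, so by Euler's criterion 81^48 = (81/97) = +1 or -1 mod 97.
Compute by square-and-multiply:
  48 = 32 + 16 (binary 110000)
  Repeated squaring mod 97: 81^1 = 81, 81^2 = 62, 81^4 = 61, 81^8 = 35, 81^16 = 61, 81^32 = 35
  81^48 = 81^32 * 81^16 = 35 * 61 mod 97
    35 * 61 = 2135 = 1 mod 97
  81^48 = 1 mod 97
Result 1: 81 is a quadratic residue mod 97.
81^48 mod 97 = 1

1


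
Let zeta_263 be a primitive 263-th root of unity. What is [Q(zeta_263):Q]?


The degree equals Euler's totient phi(263).
263 = 263
phi(263) = 262

262


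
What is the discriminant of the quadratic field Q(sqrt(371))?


For K = Q(sqrt(d)) with d squarefree: disc(K) = d if d = 1 mod 4, and disc(K) = 4d if d = 2 or 3 mod 4.
Here d = 371, and d mod 4 = 3.
d = 3 mod 4, not 1 (O_K = Z[sqrt(d)]), so disc(K) = 4d = 4 * (371) = 1484

1484


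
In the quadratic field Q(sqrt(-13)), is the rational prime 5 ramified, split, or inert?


K = Q(sqrt(-13)). Since d mod 4 = 3, disc(K) = -52.
Check p | disc: -52 mod 5 = 3.
p does not divide disc. Compute Legendre symbol (d/p):
2^((5-1)/2) mod 5 = -1
(d/p) = -1, so p is inert: (p) stays prime with e=1, f=2, g=1.
Therefore p is inert.

inert


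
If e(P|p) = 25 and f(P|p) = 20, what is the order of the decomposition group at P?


|D_P| = e * f
= 25 * 20
= 500

500


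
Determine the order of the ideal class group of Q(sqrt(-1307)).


K = Q(sqrt(-1307)). d mod 4 = 1, so D = disc(K) = d = -1307
h(K) equals the number of primitive reduced positive-definite forms (a, b, c) = a*x^2 + b*x*y + c*y^2 with b^2 - 4ac = D,
where reduced means |b| <= a <= c, with b >= 0 whenever |b| = a or a = c, and primitive means gcd(a, b, c) = 1.
Reduced forces 3a^2 <= |D| = 1307, so 1 <= a <= 20; b must have the parity of D, and c = (b^2 - D)/(4a) must be an integer >= a.
Enumerate a = 1..20, b in [-a, a]:
  a=1: (1, 1, 327)  [1]
  a=2: none
  a=3: (3, -1, 109), (3, 1, 109)  [2]
  a=4..6: none
  a=7: (7, -3, 47), (7, 3, 47)  [2]
  a=8: none
  a=9: (9, -5, 37), (9, 5, 37)  [2]
  a=10..16: none
  a=17: (17, -11, 21), (17, 11, 21)  [2]
  a=18: none
  a=19: (19, -17, 21), (19, 17, 21)  [2]
  a=20: none
Total reduced forms: 1 + 2 + 2 + 2 + 2 + 2 = 11
h = 11

11


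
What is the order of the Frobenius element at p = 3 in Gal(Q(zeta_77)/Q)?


The Frobenius at p in Gal(Q(zeta_n)/Q) = (Z/nZ)* is the class of p, so its order is ord_77(3), the smallest k >= 1 with 3^k = 1 mod 77.
n = 77 = 7 * 11, phi(77) = 60; the order divides phi(n).
Divisors of 60: 1, 2, 3, 4, 5, 6, 10, 12, 15, 20, 30, 60
Repeated squaring mod 77: 3^1 = 3, 3^2 = 9, 3^4 = 4, 3^8 = 16, 3^16 = 25, 3^32 = 9
Test divisors in increasing order:
  k=1: 3^1 = 3 mod 77
  k=2: 3^2 = 9 mod 77
  k=3: 3^3 = 9 * 3 = 27 mod 77
  k=4: 3^4 = 4 mod 77
  k=5: 3^5 = 4 * 3 = 12 mod 77
  k=6: 3^6 = 4 * 9 = 36 mod 77
  k=10: 3^10 = 16 * 9 = 67 mod 77
  k=12: 3^12 = 16 * 4 = 64 mod 77
  k=15: 3^15 = 16 * 4 * 9 * 3 = 34 mod 77
  k=20: 3^20 = 25 * 4 = 23 mod 77
  k=30: 3^30 = 25 * 16 * 4 * 9 = 1 mod 77  <- first divisor giving 1
Order = 30

30


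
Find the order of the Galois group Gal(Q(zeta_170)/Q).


|Gal(Q(zeta_170)/Q)| = phi(170)
= 64

64


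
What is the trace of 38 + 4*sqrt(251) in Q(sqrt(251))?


Tr(a + b*sqrt(d)) = (a + b*sqrt(d)) + (a - b*sqrt(d)) = 2a
= 2 * (38)
= 76

76


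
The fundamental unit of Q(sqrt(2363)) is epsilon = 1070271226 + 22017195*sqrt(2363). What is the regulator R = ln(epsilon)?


epsilon = 1070271226 + 22017195*sqrt(2363)
= 2.1405e+09
R = ln(2.1405e+09)
= 21.4843

21.4843


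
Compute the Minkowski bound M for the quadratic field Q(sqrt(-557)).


d = -557, d mod 4 = 3, so disc(K) = 4d = -2228; |disc(K)| = 2228
Imaginary quadratic field, so n = 2, s = r2 = 1, r1 = 0
M = (n!/n^n) * (4/pi)^s * sqrt(|disc(K)|) = (2!/2^2) * (4/pi)^1 * sqrt(2228)
= 0.5 * 1.273240 * 47.201695
= 30.0495

30.0495


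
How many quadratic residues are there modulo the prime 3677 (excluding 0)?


For prime p, the number of non-zero quadratic residues is (p-1)/2.
= (3677-1)/2
= 1838

1838


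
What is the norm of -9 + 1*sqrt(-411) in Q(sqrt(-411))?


N(a + b*sqrt(d)) = a^2 - d*b^2
= (-9)^2 - (-411)*(1)^2
= 81 + 411
= 492

492


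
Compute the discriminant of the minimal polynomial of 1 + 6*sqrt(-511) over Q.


The element 1 + 6*sqrt(-511) has minimal polynomial:
x^2 - 2*x + 18397
Discriminant = (-2)^2 - 4*(18397)
= 4 - 73588
= -73584

-73584


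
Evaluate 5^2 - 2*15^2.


x^2 - d*y^2
= 5^2 - 2*15^2
= 25 - 450
= -425

-425


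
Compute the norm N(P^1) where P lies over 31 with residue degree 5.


N(P^a) = p^(a*f)
= 31^(1*5)
= 31^5
= 28629151

28629151


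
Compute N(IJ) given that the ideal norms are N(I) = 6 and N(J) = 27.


N(IJ) = N(I) * N(J)
= 6 * 27
= 162

162


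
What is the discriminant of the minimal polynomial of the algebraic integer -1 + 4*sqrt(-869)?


The element -1 + 4*sqrt(-869) has minimal polynomial:
x^2 + 2*x + 13905
Discriminant = (2)^2 - 4*(13905)
= 4 - 55620
= -55616

-55616


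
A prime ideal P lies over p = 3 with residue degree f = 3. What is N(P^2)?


N(P^a) = p^(a*f)
= 3^(2*3)
= 3^6
= 729

729


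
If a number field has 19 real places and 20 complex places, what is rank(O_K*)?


By Dirichlet's unit theorem:
rank = r1 + r2 - 1
= 19 + 20 - 1
= 38

38


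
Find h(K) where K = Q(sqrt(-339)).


K = Q(sqrt(-339)). d mod 4 = 1, so D = disc(K) = d = -339
h(K) equals the number of primitive reduced positive-definite forms (a, b, c) = a*x^2 + b*x*y + c*y^2 with b^2 - 4ac = D,
where reduced means |b| <= a <= c, with b >= 0 whenever |b| = a or a = c, and primitive means gcd(a, b, c) = 1.
Reduced forces 3a^2 <= |D| = 339, so 1 <= a <= 10; b must have the parity of D, and c = (b^2 - D)/(4a) must be an integer >= a.
Enumerate a = 1..10, b in [-a, a]:
  a=1: (1, 1, 85)  [1]
  a=2: none
  a=3: (3, 3, 29)  [1]
  a=4: none
  a=5: (5, -1, 17), (5, 1, 17)  [2]
  a=6: none
  a=7: (7, -5, 13), (7, 5, 13)  [2]
  a=8..10: none
Total reduced forms: 1 + 1 + 2 + 2 = 6
h = 6

6


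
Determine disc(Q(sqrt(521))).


For K = Q(sqrt(d)) with d squarefree: disc(K) = d if d = 1 mod 4, and disc(K) = 4d if d = 2 or 3 mod 4.
Here d = 521, and d mod 4 = 1.
d = 1 mod 4 (O_K = Z[(1+sqrt(d))/2]), so disc(K) = d = 521

521


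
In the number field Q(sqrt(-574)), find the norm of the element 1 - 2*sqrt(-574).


N(a + b*sqrt(d)) = a^2 - d*b^2
= (1)^2 - (-574)*(-2)^2
= 1 + 2296
= 2297

2297


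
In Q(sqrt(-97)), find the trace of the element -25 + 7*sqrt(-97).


Tr(a + b*sqrt(d)) = (a + b*sqrt(d)) + (a - b*sqrt(d)) = 2a
= 2 * (-25)
= -50

-50


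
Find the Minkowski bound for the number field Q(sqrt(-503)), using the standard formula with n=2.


d = -503, d mod 4 = 1, so disc(K) = d = -503; |disc(K)| = 503
Imaginary quadratic field, so n = 2, s = r2 = 1, r1 = 0
M = (n!/n^n) * (4/pi)^s * sqrt(|disc(K)|) = (2!/2^2) * (4/pi)^1 * sqrt(503)
= 0.5 * 1.273240 * 22.427661
= 14.2779

14.2779


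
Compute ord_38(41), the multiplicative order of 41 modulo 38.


We want ord_38(41), the smallest k >= 1 with 41^k = 1 mod 38.
n = 38 = 2 * 19, phi(38) = 18; the order divides phi(n).
Divisors of 18: 1, 2, 3, 6, 9, 18
Repeated squaring mod 38: 41^1 = 3, 41^2 = 9, 41^4 = 5, 41^8 = 25, 41^16 = 17
Test divisors in increasing order:
  k=1: 41^1 = 3 mod 38
  k=2: 41^2 = 9 mod 38
  k=3: 41^3 = 9 * 3 = 27 mod 38
  k=6: 41^6 = 5 * 9 = 7 mod 38
  k=9: 41^9 = 25 * 3 = 37 mod 38
  k=18: 41^18 = 17 * 9 = 1 mod 38  <- first divisor giving 1
Order = 18

18


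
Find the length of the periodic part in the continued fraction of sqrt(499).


Run the CF algorithm for sqrt(499).
a_0 = floor(sqrt(499)) = 22; set m_0=0, q_0=1.
Recurrence: m' = q*a - m,  q' = (d - m'^2)/q,  a' = floor((a_0 + m')/q').
  step 1: m=22, q=15, a=2
  step 2: m=8, q=29, a=1
  step 3: m=21, q=2, a=21
  step 4: m=21, q=29, a=1
  step 5: m=8, q=15, a=2
  step 6: m=22, q=1, a=44
a_6 = 2*a_0 = 44, so the period closes here.
sqrt(499) = [22; 2, 1, 21, 1, 2, 44]
Period length = 6

6


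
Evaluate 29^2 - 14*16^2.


x^2 - d*y^2
= 29^2 - 14*16^2
= 841 - 3584
= -2743

-2743


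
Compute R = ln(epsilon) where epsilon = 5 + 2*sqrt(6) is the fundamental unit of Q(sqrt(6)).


epsilon = 5 + 2*sqrt(6)
= 9.8990
R = ln(9.8990)
= 2.2924

2.2924


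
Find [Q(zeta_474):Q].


The degree equals Euler's totient phi(474).
474 = 2 * 3 * 79
phi(474) = 156

156


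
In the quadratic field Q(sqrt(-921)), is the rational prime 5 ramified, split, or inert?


K = Q(sqrt(-921)). Since d mod 4 = 3, disc(K) = -3684.
Check p | disc: -3684 mod 5 = 1.
p does not divide disc. Compute Legendre symbol (d/p):
4^((5-1)/2) mod 5 = 1
(d/p) = 1, so p splits: (p) = P*P' with e=1, f=1, g=2.
Therefore p is split.

split


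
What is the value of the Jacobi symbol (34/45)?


Compute (34/45) via quadratic reciprocity:
  pull out 2: (2/45) = -1  (since 45 mod 8 = 5)
  reciprocity: (17/45) -> +(45/17)
  reduce: (11/17)
  reciprocity: (11/17) -> +(17/11)
  reduce: (6/11)
  pull out 2: (2/11) = -1  (since 11 mod 8 = 3)
  reciprocity: (3/11) -> -(11/3)
  reduce: (2/3)
  pull out 2: (2/3) = -1  (since 3 mod 8 = 3)
  (1/3) = 1
Product of signs = 1

1


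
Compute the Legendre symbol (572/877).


p = 877 is prime, so compute (572/877) with the reciprocity algorithm (Jacobi-symbol steps: pull out 2s via (2/n), flip via reciprocity, reduce):
  pull out 2: (2/877) = -1  (since 877 mod 8 = 5)
  pull out 2: (2/877) = -1  (since 877 mod 8 = 5)
  reciprocity: (143/877) -> +(877/143)
  reduce: (19/143)
  reciprocity: (19/143) -> -(143/19)
  reduce: (10/19)
  pull out 2: (2/19) = -1  (since 19 mod 8 = 3)
  reciprocity: (5/19) -> +(19/5)
  reduce: (4/5)
  pull out 2: (2/5) = -1  (since 5 mod 8 = 5)
  pull out 2: (2/5) = -1  (since 5 mod 8 = 5)
  (1/5) = 1
Product of signs = 1
(572/877) = 1

1


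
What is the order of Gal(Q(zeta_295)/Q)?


|Gal(Q(zeta_295)/Q)| = phi(295)
= 232

232


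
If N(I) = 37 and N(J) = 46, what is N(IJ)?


N(IJ) = N(I) * N(J)
= 37 * 46
= 1702

1702


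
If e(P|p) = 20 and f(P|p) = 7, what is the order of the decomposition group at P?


|D_P| = e * f
= 20 * 7
= 140

140


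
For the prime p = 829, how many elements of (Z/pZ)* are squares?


For prime p, the number of non-zero quadratic residues is (p-1)/2.
= (829-1)/2
= 414

414


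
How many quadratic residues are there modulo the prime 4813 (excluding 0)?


For prime p, the number of non-zero quadratic residues is (p-1)/2.
= (4813-1)/2
= 2406

2406


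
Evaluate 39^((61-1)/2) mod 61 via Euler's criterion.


p = 61 is prime and the exponent is (p-1)/2 = 30, so by Euler's criterion 39^30 = (39/61) = +1 or -1 mod 61.
Compute by square-and-multiply:
  30 = 16 + 8 + 4 + 2 (binary 11110)
  Repeated squaring mod 61: 39^1 = 39, 39^2 = 57, 39^4 = 16, 39^8 = 12, 39^16 = 22
  39^30 = 39^16 * 39^8 * 39^4 * 39^2 = 22 * 12 * 16 * 57 mod 61
    22 * 12 = 264 = 20 mod 61
    20 * 16 = 320 = 15 mod 61
    15 * 57 = 855 = 1 mod 61
  39^30 = 1 mod 61
Result 1: 39 is a quadratic residue mod 61.
39^30 mod 61 = 1

1


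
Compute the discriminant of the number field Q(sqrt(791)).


For K = Q(sqrt(d)) with d squarefree: disc(K) = d if d = 1 mod 4, and disc(K) = 4d if d = 2 or 3 mod 4.
Here d = 791, and d mod 4 = 3.
d = 3 mod 4, not 1 (O_K = Z[sqrt(d)]), so disc(K) = 4d = 4 * (791) = 3164

3164


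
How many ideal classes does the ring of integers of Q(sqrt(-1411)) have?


K = Q(sqrt(-1411)). d mod 4 = 1, so D = disc(K) = d = -1411
h(K) equals the number of primitive reduced positive-definite forms (a, b, c) = a*x^2 + b*x*y + c*y^2 with b^2 - 4ac = D,
where reduced means |b| <= a <= c, with b >= 0 whenever |b| = a or a = c, and primitive means gcd(a, b, c) = 1.
Reduced forces 3a^2 <= |D| = 1411, so 1 <= a <= 21; b must have the parity of D, and c = (b^2 - D)/(4a) must be an integer >= a.
Enumerate a = 1..21, b in [-a, a]:
  a=1: (1, 1, 353)  [1]
  a=2..4: none
  a=5: (5, -3, 71), (5, 3, 71)  [2]
  a=6..16: none
  a=17: (17, 17, 25)  [1]
  a=18..21: none
Total reduced forms: 1 + 2 + 1 = 4
h = 4

4


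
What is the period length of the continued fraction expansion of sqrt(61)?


Run the CF algorithm for sqrt(61).
a_0 = floor(sqrt(61)) = 7; set m_0=0, q_0=1.
Recurrence: m' = q*a - m,  q' = (d - m'^2)/q,  a' = floor((a_0 + m')/q').
  step 1: m=7, q=12, a=1
  step 2: m=5, q=3, a=4
  step 3: m=7, q=4, a=3
  step 4: m=5, q=9, a=1
  step 5: m=4, q=5, a=2
  step 6: m=6, q=5, a=2
  step 7: m=4, q=9, a=1
  step 8: m=5, q=4, a=3
  step 9: m=7, q=3, a=4
  step 10: m=5, q=12, a=1
  step 11: m=7, q=1, a=14
a_11 = 2*a_0 = 14, so the period closes here.
sqrt(61) = [7; 1, 4, 3, 1, 2, 2, 1, 3, 4, 1, 14]
Period length = 11

11


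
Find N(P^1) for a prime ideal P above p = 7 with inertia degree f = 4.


N(P^a) = p^(a*f)
= 7^(1*4)
= 7^4
= 2401

2401


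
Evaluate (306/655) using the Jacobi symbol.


Compute (306/655) via quadratic reciprocity:
  pull out 2: (2/655) = +1  (since 655 mod 8 = 7)
  reciprocity: (153/655) -> +(655/153)
  reduce: (43/153)
  reciprocity: (43/153) -> +(153/43)
  reduce: (24/43)
  pull out 2: (2/43) = -1  (since 43 mod 8 = 3)
  pull out 2: (2/43) = -1  (since 43 mod 8 = 3)
  pull out 2: (2/43) = -1  (since 43 mod 8 = 3)
  reciprocity: (3/43) -> -(43/3)
  reduce: (1/3)
  (1/3) = 1
Product of signs = 1

1


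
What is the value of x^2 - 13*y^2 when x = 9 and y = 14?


x^2 - d*y^2
= 9^2 - 13*14^2
= 81 - 2548
= -2467

-2467


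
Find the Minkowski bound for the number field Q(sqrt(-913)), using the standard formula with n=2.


d = -913, d mod 4 = 3, so disc(K) = 4d = -3652; |disc(K)| = 3652
Imaginary quadratic field, so n = 2, s = r2 = 1, r1 = 0
M = (n!/n^n) * (4/pi)^s * sqrt(|disc(K)|) = (2!/2^2) * (4/pi)^1 * sqrt(3652)
= 0.5 * 1.273240 * 60.431780
= 38.4721

38.4721


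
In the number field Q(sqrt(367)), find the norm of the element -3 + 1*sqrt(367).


N(a + b*sqrt(d)) = a^2 - d*b^2
= (-3)^2 - (367)*(1)^2
= 9 - 367
= -358

-358


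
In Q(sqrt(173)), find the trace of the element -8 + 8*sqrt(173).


Tr(a + b*sqrt(d)) = (a + b*sqrt(d)) + (a - b*sqrt(d)) = 2a
= 2 * (-8)
= -16

-16


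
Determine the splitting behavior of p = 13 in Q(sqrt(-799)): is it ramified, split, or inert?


K = Q(sqrt(-799)). Since d mod 4 = 1, disc(K) = -799.
Check p | disc: -799 mod 13 = 7.
p does not divide disc. Compute Legendre symbol (d/p):
7^((13-1)/2) mod 13 = -1
(d/p) = -1, so p is inert: (p) stays prime with e=1, f=2, g=1.
Therefore p is inert.

inert


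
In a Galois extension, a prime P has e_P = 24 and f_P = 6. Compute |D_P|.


|D_P| = e * f
= 24 * 6
= 144

144


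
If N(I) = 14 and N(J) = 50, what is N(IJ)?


N(IJ) = N(I) * N(J)
= 14 * 50
= 700

700


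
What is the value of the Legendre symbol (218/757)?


p = 757 is prime, so compute (218/757) with the reciprocity algorithm (Jacobi-symbol steps: pull out 2s via (2/n), flip via reciprocity, reduce):
  pull out 2: (2/757) = -1  (since 757 mod 8 = 5)
  reciprocity: (109/757) -> +(757/109)
  reduce: (103/109)
  reciprocity: (103/109) -> +(109/103)
  reduce: (6/103)
  pull out 2: (2/103) = +1  (since 103 mod 8 = 7)
  reciprocity: (3/103) -> -(103/3)
  reduce: (1/3)
  (1/3) = 1
Product of signs = 1
(218/757) = 1

1


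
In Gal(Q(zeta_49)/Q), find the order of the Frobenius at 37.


The Frobenius at p in Gal(Q(zeta_n)/Q) = (Z/nZ)* is the class of p, so its order is ord_49(37), the smallest k >= 1 with 37^k = 1 mod 49.
n = 49 = 7^2, phi(49) = 42; the order divides phi(n).
Divisors of 42: 1, 2, 3, 6, 7, 14, 21, 42
Repeated squaring mod 49: 37^1 = 37, 37^2 = 46, 37^4 = 9, 37^8 = 32, 37^16 = 44, 37^32 = 25
Test divisors in increasing order:
  k=1: 37^1 = 37 mod 49
  k=2: 37^2 = 46 mod 49
  k=3: 37^3 = 46 * 37 = 36 mod 49
  k=6: 37^6 = 9 * 46 = 22 mod 49
  k=7: 37^7 = 9 * 46 * 37 = 30 mod 49
  k=14: 37^14 = 32 * 9 * 46 = 18 mod 49
  k=21: 37^21 = 44 * 9 * 37 = 1 mod 49  <- first divisor giving 1
Order = 21

21


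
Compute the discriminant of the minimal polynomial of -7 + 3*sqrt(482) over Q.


The element -7 + 3*sqrt(482) has minimal polynomial:
x^2 + 14*x - 4289
Discriminant = (14)^2 - 4*(-4289)
= 196 + 17156
= 17352

17352


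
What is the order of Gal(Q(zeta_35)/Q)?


|Gal(Q(zeta_35)/Q)| = phi(35)
= 24

24


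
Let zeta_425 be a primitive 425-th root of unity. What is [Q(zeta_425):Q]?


The degree equals Euler's totient phi(425).
425 = 5^2 * 17
phi(425) = 320

320


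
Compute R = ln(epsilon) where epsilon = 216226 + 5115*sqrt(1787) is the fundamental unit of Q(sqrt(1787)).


epsilon = 216226 + 5115*sqrt(1787)
= 432452.0000
R = ln(432452.0000)
= 12.9772

12.9772


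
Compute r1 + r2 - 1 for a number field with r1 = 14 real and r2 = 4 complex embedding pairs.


By Dirichlet's unit theorem:
rank = r1 + r2 - 1
= 14 + 4 - 1
= 17

17


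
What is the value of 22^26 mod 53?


p = 53 is prime and the exponent is (p-1)/2 = 26, so by Euler's criterion 22^26 = (22/53) = +1 or -1 mod 53.
Compute by square-and-multiply:
  26 = 16 + 8 + 2 (binary 11010)
  Repeated squaring mod 53: 22^1 = 22, 22^2 = 7, 22^4 = 49, 22^8 = 16, 22^16 = 44
  22^26 = 22^16 * 22^8 * 22^2 = 44 * 16 * 7 mod 53
    44 * 16 = 704 = 15 mod 53
    15 * 7 = 105 = 52 mod 53
  22^26 = 52 mod 53
Result 52 = p - 1 = -1 mod 53: 22 is a quadratic non-residue mod 53. As a residue in [0, p-1] the value is 52.
22^26 mod 53 = 52

52


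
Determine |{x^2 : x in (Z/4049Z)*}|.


For prime p, the number of non-zero quadratic residues is (p-1)/2.
= (4049-1)/2
= 2024

2024


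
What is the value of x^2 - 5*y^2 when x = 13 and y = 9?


x^2 - d*y^2
= 13^2 - 5*9^2
= 169 - 405
= -236

-236


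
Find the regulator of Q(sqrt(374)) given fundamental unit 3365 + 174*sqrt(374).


epsilon = 3365 + 174*sqrt(374)
= 6729.9999
R = ln(6729.9999)
= 8.8143

8.8143


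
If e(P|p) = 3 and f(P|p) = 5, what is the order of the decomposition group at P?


|D_P| = e * f
= 3 * 5
= 15

15


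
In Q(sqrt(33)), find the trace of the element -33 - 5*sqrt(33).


Tr(a + b*sqrt(d)) = (a + b*sqrt(d)) + (a - b*sqrt(d)) = 2a
= 2 * (-33)
= -66

-66


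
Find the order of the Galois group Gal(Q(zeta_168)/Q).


|Gal(Q(zeta_168)/Q)| = phi(168)
= 48

48


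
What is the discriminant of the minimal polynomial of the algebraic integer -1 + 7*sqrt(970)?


The element -1 + 7*sqrt(970) has minimal polynomial:
x^2 + 2*x - 47529
Discriminant = (2)^2 - 4*(-47529)
= 4 + 190116
= 190120

190120


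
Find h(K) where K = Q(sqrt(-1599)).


K = Q(sqrt(-1599)). d mod 4 = 1, so D = disc(K) = d = -1599
h(K) equals the number of primitive reduced positive-definite forms (a, b, c) = a*x^2 + b*x*y + c*y^2 with b^2 - 4ac = D,
where reduced means |b| <= a <= c, with b >= 0 whenever |b| = a or a = c, and primitive means gcd(a, b, c) = 1.
Reduced forces 3a^2 <= |D| = 1599, so 1 <= a <= 23; b must have the parity of D, and c = (b^2 - D)/(4a) must be an integer >= a.
Enumerate a = 1..23, b in [-a, a]:
  a=1: (1, 1, 400)  [1]
  a=2: (2, -1, 200), (2, 1, 200)  [2]
  a=3: (3, 3, 134)  [1]
  a=4: (4, -1, 100), (4, 1, 100)  [2]
  a=5: (5, -1, 80), (5, 1, 80)  [2]
  a=6: (6, -3, 67), (6, 3, 67)  [2]
  a=7: (7, -5, 58), (7, 5, 58)  [2]
  a=8: (8, -1, 50), (8, 1, 50)  [2]
  a=9: none
  a=10: (10, -9, 42), (10, -1, 40), (10, 1, 40), (10, 9, 42)  [4]
  a=11: none
  a=12: (12, -9, 35), (12, 9, 35)  [2]
  a=13: (13, 13, 34)  [1]
  a=14: (14, -9, 30), (14, -5, 29), (14, 5, 29), (14, 9, 30)  [4]
  a=15: (15, -9, 28), (15, 9, 28)  [2]
  a=16: (16, -1, 25), (16, 1, 25)  [2]
  a=17: (17, -13, 26), (17, 13, 26)  [2]
  a=18: none
  a=19: (19, -15, 24), (19, 15, 24)  [2]
  a=20: (20, -9, 21), (20, 1, 20), (20, 9, 21)  [3]
  a=21..23: none
Total reduced forms: 1 + 2 + 1 + 2 + 2 + 2 + 2 + 2 + 4 + 2 + 1 + 4 + 2 + 2 + 2 + 2 + 3 = 36
h = 36

36


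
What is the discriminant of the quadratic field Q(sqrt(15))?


For K = Q(sqrt(d)) with d squarefree: disc(K) = d if d = 1 mod 4, and disc(K) = 4d if d = 2 or 3 mod 4.
Here d = 15, and d mod 4 = 3.
d = 3 mod 4, not 1 (O_K = Z[sqrt(d)]), so disc(K) = 4d = 4 * (15) = 60

60


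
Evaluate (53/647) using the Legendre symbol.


p = 647 is prime, so compute (53/647) with the reciprocity algorithm (Jacobi-symbol steps: pull out 2s via (2/n), flip via reciprocity, reduce):
  reciprocity: (53/647) -> +(647/53)
  reduce: (11/53)
  reciprocity: (11/53) -> +(53/11)
  reduce: (9/11)
  reciprocity: (9/11) -> +(11/9)
  reduce: (2/9)
  pull out 2: (2/9) = +1  (since 9 mod 8 = 1)
  (1/9) = 1
Product of signs = 1
(53/647) = 1

1


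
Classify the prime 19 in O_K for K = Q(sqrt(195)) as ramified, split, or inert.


K = Q(sqrt(195)). Since d mod 4 = 3, disc(K) = 780.
Check p | disc: 780 mod 19 = 1.
p does not divide disc. Compute Legendre symbol (d/p):
5^((19-1)/2) mod 19 = 1
(d/p) = 1, so p splits: (p) = P*P' with e=1, f=1, g=2.
Therefore p is split.

split


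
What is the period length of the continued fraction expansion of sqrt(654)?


Run the CF algorithm for sqrt(654).
a_0 = floor(sqrt(654)) = 25; set m_0=0, q_0=1.
Recurrence: m' = q*a - m,  q' = (d - m'^2)/q,  a' = floor((a_0 + m')/q').
  step 1: m=25, q=29, a=1
  step 2: m=4, q=22, a=1
  step 3: m=18, q=15, a=2
  step 4: m=12, q=34, a=1
  step 5: m=22, q=5, a=9
  step 6: m=23, q=25, a=1
  step 7: m=2, q=26, a=1
  step 8: m=24, q=3, a=16
  step 9: m=24, q=26, a=1
  step 10: m=2, q=25, a=1
  step 11: m=23, q=5, a=9
  step 12: m=22, q=34, a=1
  step 13: m=12, q=15, a=2
  step 14: m=18, q=22, a=1
  step 15: m=4, q=29, a=1
  step 16: m=25, q=1, a=50
a_16 = 2*a_0 = 50, so the period closes here.
sqrt(654) = [25; 1, 1, 2, 1, 9, 1, 1, 16, 1, 1, 9, 1, 2, 1, 1, 50]
Period length = 16

16


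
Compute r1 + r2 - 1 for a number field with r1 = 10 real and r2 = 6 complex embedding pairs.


By Dirichlet's unit theorem:
rank = r1 + r2 - 1
= 10 + 6 - 1
= 15

15


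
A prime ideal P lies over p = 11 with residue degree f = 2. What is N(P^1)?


N(P^a) = p^(a*f)
= 11^(1*2)
= 11^2
= 121

121


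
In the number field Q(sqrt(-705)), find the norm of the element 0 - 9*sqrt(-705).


N(a + b*sqrt(d)) = a^2 - d*b^2
= (0)^2 - (-705)*(-9)^2
= 0 + 57105
= 57105

57105


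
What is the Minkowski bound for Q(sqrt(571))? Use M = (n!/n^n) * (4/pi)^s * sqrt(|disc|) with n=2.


d = 571, d mod 4 = 3, so disc(K) = 4d = 2284; |disc(K)| = 2284
Real quadratic field, so n = 2, s = r2 = 0, r1 = 2
M = (n!/n^n) * (4/pi)^s * sqrt(|disc(K)|) = (2!/2^2) * (4/pi)^0 * sqrt(2284)
= 0.5 * 1.000000 * 47.791213
= 23.8956

23.8956


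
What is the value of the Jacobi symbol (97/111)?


Compute (97/111) via quadratic reciprocity:
  reciprocity: (97/111) -> +(111/97)
  reduce: (14/97)
  pull out 2: (2/97) = +1  (since 97 mod 8 = 1)
  reciprocity: (7/97) -> +(97/7)
  reduce: (6/7)
  pull out 2: (2/7) = +1  (since 7 mod 8 = 7)
  reciprocity: (3/7) -> -(7/3)
  reduce: (1/3)
  (1/3) = 1
Product of signs = -1

-1


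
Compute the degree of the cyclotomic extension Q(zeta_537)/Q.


The degree equals Euler's totient phi(537).
537 = 3 * 179
phi(537) = 356

356


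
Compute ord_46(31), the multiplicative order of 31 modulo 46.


We want ord_46(31), the smallest k >= 1 with 31^k = 1 mod 46.
n = 46 = 2 * 23, phi(46) = 22; the order divides phi(n).
Divisors of 22: 1, 2, 11, 22
Repeated squaring mod 46: 31^1 = 31, 31^2 = 41, 31^4 = 25, 31^8 = 27, 31^16 = 39
Test divisors in increasing order:
  k=1: 31^1 = 31 mod 46
  k=2: 31^2 = 41 mod 46
  k=11: 31^11 = 27 * 41 * 31 = 1 mod 46  <- first divisor giving 1
Order = 11

11


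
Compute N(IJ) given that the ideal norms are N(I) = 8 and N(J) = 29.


N(IJ) = N(I) * N(J)
= 8 * 29
= 232

232


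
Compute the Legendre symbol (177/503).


p = 503 is prime, so compute (177/503) with the reciprocity algorithm (Jacobi-symbol steps: pull out 2s via (2/n), flip via reciprocity, reduce):
  reciprocity: (177/503) -> +(503/177)
  reduce: (149/177)
  reciprocity: (149/177) -> +(177/149)
  reduce: (28/149)
  pull out 2: (2/149) = -1  (since 149 mod 8 = 5)
  pull out 2: (2/149) = -1  (since 149 mod 8 = 5)
  reciprocity: (7/149) -> +(149/7)
  reduce: (2/7)
  pull out 2: (2/7) = +1  (since 7 mod 8 = 7)
  (1/7) = 1
Product of signs = 1
(177/503) = 1

1


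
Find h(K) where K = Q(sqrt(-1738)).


K = Q(sqrt(-1738)). d mod 4 = 2, so D = disc(K) = 4d = -6952
h(K) equals the number of primitive reduced positive-definite forms (a, b, c) = a*x^2 + b*x*y + c*y^2 with b^2 - 4ac = D,
where reduced means |b| <= a <= c, with b >= 0 whenever |b| = a or a = c, and primitive means gcd(a, b, c) = 1.
Reduced forces 3a^2 <= |D| = 6952, so 1 <= a <= 48; b must have the parity of D, and c = (b^2 - D)/(4a) must be an integer >= a.
Enumerate a = 1..48, b in [-a, a]:
  a=1: (1, 0, 1738)  [1]
  a=2: (2, 0, 869)  [1]
  a=3..10: none
  a=11: (11, 0, 158)  [1]
  a=12: none
  a=13: (13, -4, 134), (13, 4, 134)  [2]
  a=14..16: none
  a=17: (17, -16, 106), (17, 16, 106)  [2]
  a=18..21: none
  a=22: (22, 0, 79)  [1]
  a=23..25: none
  a=26: (26, -4, 67), (26, 4, 67)  [2]
  a=27..33: none
  a=34: (34, -16, 53), (34, 16, 53)  [2]
  a=35..36: none
  a=37: (37, -2, 47), (37, 2, 47)  [2]
  a=38..40: none
  a=41: (41, -10, 43), (41, 10, 43)  [2]
  a=42..48: none
Total reduced forms: 1 + 1 + 1 + 2 + 2 + 1 + 2 + 2 + 2 + 2 = 16
h = 16

16


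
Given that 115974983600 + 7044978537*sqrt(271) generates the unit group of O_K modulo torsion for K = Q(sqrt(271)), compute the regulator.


epsilon = 115974983600 + 7044978537*sqrt(271)
= 2.3195e+11
R = ln(2.3195e+11)
= 26.1698

26.1698


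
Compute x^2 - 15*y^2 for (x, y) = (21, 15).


x^2 - d*y^2
= 21^2 - 15*15^2
= 441 - 3375
= -2934

-2934


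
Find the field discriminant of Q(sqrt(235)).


For K = Q(sqrt(d)) with d squarefree: disc(K) = d if d = 1 mod 4, and disc(K) = 4d if d = 2 or 3 mod 4.
Here d = 235, and d mod 4 = 3.
d = 3 mod 4, not 1 (O_K = Z[sqrt(d)]), so disc(K) = 4d = 4 * (235) = 940

940


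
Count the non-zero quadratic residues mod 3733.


For prime p, the number of non-zero quadratic residues is (p-1)/2.
= (3733-1)/2
= 1866

1866


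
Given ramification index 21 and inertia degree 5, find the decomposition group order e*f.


|D_P| = e * f
= 21 * 5
= 105

105


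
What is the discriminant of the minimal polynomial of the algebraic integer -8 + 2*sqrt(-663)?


The element -8 + 2*sqrt(-663) has minimal polynomial:
x^2 + 16*x + 2716
Discriminant = (16)^2 - 4*(2716)
= 256 - 10864
= -10608

-10608


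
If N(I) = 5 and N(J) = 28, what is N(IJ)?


N(IJ) = N(I) * N(J)
= 5 * 28
= 140

140


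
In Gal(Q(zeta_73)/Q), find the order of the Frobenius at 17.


The Frobenius at p in Gal(Q(zeta_n)/Q) = (Z/nZ)* is the class of p, so its order is ord_73(17), the smallest k >= 1 with 17^k = 1 mod 73.
n = 73 = 73, phi(73) = 72; the order divides phi(n).
Divisors of 72: 1, 2, 3, 4, 6, 8, 9, 12, 18, 24, 36, 72
Repeated squaring mod 73: 17^1 = 17, 17^2 = 70, 17^4 = 9, 17^8 = 8, 17^16 = 64, 17^32 = 8, 17^64 = 64
Test divisors in increasing order:
  k=1: 17^1 = 17 mod 73
  k=2: 17^2 = 70 mod 73
  k=3: 17^3 = 70 * 17 = 22 mod 73
  k=4: 17^4 = 9 mod 73
  k=6: 17^6 = 9 * 70 = 46 mod 73
  k=8: 17^8 = 8 mod 73
  k=9: 17^9 = 8 * 17 = 63 mod 73
  k=12: 17^12 = 8 * 9 = 72 mod 73
  k=18: 17^18 = 64 * 70 = 27 mod 73
  k=24: 17^24 = 64 * 8 = 1 mod 73  <- first divisor giving 1
Order = 24

24


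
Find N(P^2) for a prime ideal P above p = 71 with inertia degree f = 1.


N(P^a) = p^(a*f)
= 71^(2*1)
= 71^2
= 5041

5041


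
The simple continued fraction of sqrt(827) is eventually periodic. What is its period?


Run the CF algorithm for sqrt(827).
a_0 = floor(sqrt(827)) = 28; set m_0=0, q_0=1.
Recurrence: m' = q*a - m,  q' = (d - m'^2)/q,  a' = floor((a_0 + m')/q').
  step 1: m=28, q=43, a=1
  step 2: m=15, q=14, a=3
  step 3: m=27, q=7, a=7
  step 4: m=22, q=49, a=1
  step 5: m=27, q=2, a=27
  step 6: m=27, q=49, a=1
  step 7: m=22, q=7, a=7
  step 8: m=27, q=14, a=3
  step 9: m=15, q=43, a=1
  step 10: m=28, q=1, a=56
a_10 = 2*a_0 = 56, so the period closes here.
sqrt(827) = [28; 1, 3, 7, 1, 27, 1, 7, 3, 1, 56]
Period length = 10

10


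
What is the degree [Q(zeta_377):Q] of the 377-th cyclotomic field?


The degree equals Euler's totient phi(377).
377 = 13 * 29
phi(377) = 336

336


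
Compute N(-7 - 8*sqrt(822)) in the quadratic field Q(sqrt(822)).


N(a + b*sqrt(d)) = a^2 - d*b^2
= (-7)^2 - (822)*(-8)^2
= 49 - 52608
= -52559

-52559


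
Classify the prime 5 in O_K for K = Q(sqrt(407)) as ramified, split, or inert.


K = Q(sqrt(407)). Since d mod 4 = 3, disc(K) = 1628.
Check p | disc: 1628 mod 5 = 3.
p does not divide disc. Compute Legendre symbol (d/p):
2^((5-1)/2) mod 5 = -1
(d/p) = -1, so p is inert: (p) stays prime with e=1, f=2, g=1.
Therefore p is inert.

inert


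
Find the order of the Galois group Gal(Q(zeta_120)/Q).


|Gal(Q(zeta_120)/Q)| = phi(120)
= 32

32


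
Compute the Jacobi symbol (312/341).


Compute (312/341) via quadratic reciprocity:
  pull out 2: (2/341) = -1  (since 341 mod 8 = 5)
  pull out 2: (2/341) = -1  (since 341 mod 8 = 5)
  pull out 2: (2/341) = -1  (since 341 mod 8 = 5)
  reciprocity: (39/341) -> +(341/39)
  reduce: (29/39)
  reciprocity: (29/39) -> +(39/29)
  reduce: (10/29)
  pull out 2: (2/29) = -1  (since 29 mod 8 = 5)
  reciprocity: (5/29) -> +(29/5)
  reduce: (4/5)
  pull out 2: (2/5) = -1  (since 5 mod 8 = 5)
  pull out 2: (2/5) = -1  (since 5 mod 8 = 5)
  (1/5) = 1
Product of signs = 1

1


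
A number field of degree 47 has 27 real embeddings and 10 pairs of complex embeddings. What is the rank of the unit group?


By Dirichlet's unit theorem:
rank = r1 + r2 - 1
= 27 + 10 - 1
= 36

36


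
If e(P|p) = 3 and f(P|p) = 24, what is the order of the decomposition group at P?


|D_P| = e * f
= 3 * 24
= 72

72


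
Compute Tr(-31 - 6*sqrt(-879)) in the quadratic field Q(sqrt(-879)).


Tr(a + b*sqrt(d)) = (a + b*sqrt(d)) + (a - b*sqrt(d)) = 2a
= 2 * (-31)
= -62

-62


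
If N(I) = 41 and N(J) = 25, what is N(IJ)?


N(IJ) = N(I) * N(J)
= 41 * 25
= 1025

1025


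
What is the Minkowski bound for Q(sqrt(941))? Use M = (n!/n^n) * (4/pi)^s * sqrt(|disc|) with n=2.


d = 941, d mod 4 = 1, so disc(K) = d = 941; |disc(K)| = 941
Real quadratic field, so n = 2, s = r2 = 0, r1 = 2
M = (n!/n^n) * (4/pi)^s * sqrt(|disc(K)|) = (2!/2^2) * (4/pi)^0 * sqrt(941)
= 0.5 * 1.000000 * 30.675723
= 15.3379

15.3379


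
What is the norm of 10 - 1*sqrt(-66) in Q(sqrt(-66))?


N(a + b*sqrt(d)) = a^2 - d*b^2
= (10)^2 - (-66)*(-1)^2
= 100 + 66
= 166

166


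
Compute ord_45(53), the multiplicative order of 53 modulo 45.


We want ord_45(53), the smallest k >= 1 with 53^k = 1 mod 45.
n = 45 = 3^2 * 5, phi(45) = 24; the order divides phi(n).
Divisors of 24: 1, 2, 3, 4, 6, 8, 12, 24
Repeated squaring mod 45: 53^1 = 8, 53^2 = 19, 53^4 = 1, 53^8 = 1, 53^16 = 1
Test divisors in increasing order:
  k=1: 53^1 = 8 mod 45
  k=2: 53^2 = 19 mod 45
  k=3: 53^3 = 19 * 8 = 17 mod 45
  k=4: 53^4 = 1 mod 45  <- first divisor giving 1
Order = 4

4


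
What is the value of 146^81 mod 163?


p = 163 is prime and the exponent is (p-1)/2 = 81, so by Euler's criterion 146^81 = (146/163) = +1 or -1 mod 163.
Compute by square-and-multiply:
  81 = 64 + 16 + 1 (binary 1010001)
  Repeated squaring mod 163: 146^1 = 146, 146^2 = 126, 146^4 = 65, 146^8 = 150, 146^16 = 6, 146^32 = 36, 146^64 = 155
  146^81 = 146^64 * 146^16 * 146^1 = 155 * 6 * 146 mod 163
    155 * 6 = 930 = 115 mod 163
    115 * 146 = 16790 = 1 mod 163
  146^81 = 1 mod 163
Result 1: 146 is a quadratic residue mod 163.
146^81 mod 163 = 1

1


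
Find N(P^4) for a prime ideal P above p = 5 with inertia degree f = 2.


N(P^a) = p^(a*f)
= 5^(4*2)
= 5^8
= 390625

390625


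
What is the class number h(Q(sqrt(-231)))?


K = Q(sqrt(-231)). d mod 4 = 1, so D = disc(K) = d = -231
h(K) equals the number of primitive reduced positive-definite forms (a, b, c) = a*x^2 + b*x*y + c*y^2 with b^2 - 4ac = D,
where reduced means |b| <= a <= c, with b >= 0 whenever |b| = a or a = c, and primitive means gcd(a, b, c) = 1.
Reduced forces 3a^2 <= |D| = 231, so 1 <= a <= 8; b must have the parity of D, and c = (b^2 - D)/(4a) must be an integer >= a.
Enumerate a = 1..8, b in [-a, a]:
  a=1: (1, 1, 58)  [1]
  a=2: (2, -1, 29), (2, 1, 29)  [2]
  a=3: (3, 3, 20)  [1]
  a=4: (4, -3, 15), (4, 3, 15)  [2]
  a=5: (5, -3, 12), (5, 3, 12)  [2]
  a=6: (6, -3, 10), (6, 3, 10)  [2]
  a=7: (7, 7, 10)  [1]
  a=8: (8, 5, 8)  [1]
Total reduced forms: 1 + 2 + 1 + 2 + 2 + 2 + 1 + 1 = 12
h = 12

12


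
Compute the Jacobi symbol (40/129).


Compute (40/129) via quadratic reciprocity:
  pull out 2: (2/129) = +1  (since 129 mod 8 = 1)
  pull out 2: (2/129) = +1  (since 129 mod 8 = 1)
  pull out 2: (2/129) = +1  (since 129 mod 8 = 1)
  reciprocity: (5/129) -> +(129/5)
  reduce: (4/5)
  pull out 2: (2/5) = -1  (since 5 mod 8 = 5)
  pull out 2: (2/5) = -1  (since 5 mod 8 = 5)
  (1/5) = 1
Product of signs = 1

1


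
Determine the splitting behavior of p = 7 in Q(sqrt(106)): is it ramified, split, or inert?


K = Q(sqrt(106)). Since d mod 4 = 2, disc(K) = 424.
Check p | disc: 424 mod 7 = 4.
p does not divide disc. Compute Legendre symbol (d/p):
1^((7-1)/2) mod 7 = 1
(d/p) = 1, so p splits: (p) = P*P' with e=1, f=1, g=2.
Therefore p is split.

split


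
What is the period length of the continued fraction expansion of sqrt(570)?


Run the CF algorithm for sqrt(570).
a_0 = floor(sqrt(570)) = 23; set m_0=0, q_0=1.
Recurrence: m' = q*a - m,  q' = (d - m'^2)/q,  a' = floor((a_0 + m')/q').
  step 1: m=23, q=41, a=1
  step 2: m=18, q=6, a=6
  step 3: m=18, q=41, a=1
  step 4: m=23, q=1, a=46
a_4 = 2*a_0 = 46, so the period closes here.
sqrt(570) = [23; 1, 6, 1, 46]
Period length = 4

4


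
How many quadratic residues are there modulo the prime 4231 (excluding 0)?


For prime p, the number of non-zero quadratic residues is (p-1)/2.
= (4231-1)/2
= 2115

2115


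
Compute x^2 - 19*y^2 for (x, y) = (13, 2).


x^2 - d*y^2
= 13^2 - 19*2^2
= 169 - 76
= 93

93


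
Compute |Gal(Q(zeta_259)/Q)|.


|Gal(Q(zeta_259)/Q)| = phi(259)
= 216

216


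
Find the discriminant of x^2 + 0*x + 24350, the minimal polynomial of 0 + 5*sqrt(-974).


The element 0 + 5*sqrt(-974) has minimal polynomial:
x^2 + 0*x + 24350
Discriminant = (0)^2 - 4*(24350)
= 0 - 97400
= -97400

-97400


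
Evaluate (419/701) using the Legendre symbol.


p = 701 is prime, so compute (419/701) with the reciprocity algorithm (Jacobi-symbol steps: pull out 2s via (2/n), flip via reciprocity, reduce):
  reciprocity: (419/701) -> +(701/419)
  reduce: (282/419)
  pull out 2: (2/419) = -1  (since 419 mod 8 = 3)
  reciprocity: (141/419) -> +(419/141)
  reduce: (137/141)
  reciprocity: (137/141) -> +(141/137)
  reduce: (4/137)
  pull out 2: (2/137) = +1  (since 137 mod 8 = 1)
  pull out 2: (2/137) = +1  (since 137 mod 8 = 1)
  (1/137) = 1
Product of signs = -1
(419/701) = -1

-1


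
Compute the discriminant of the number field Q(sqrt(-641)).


For K = Q(sqrt(d)) with d squarefree: disc(K) = d if d = 1 mod 4, and disc(K) = 4d if d = 2 or 3 mod 4.
Here d = -641, and d mod 4 = 3.
d = 3 mod 4, not 1 (O_K = Z[sqrt(d)]), so disc(K) = 4d = 4 * (-641) = -2564

-2564


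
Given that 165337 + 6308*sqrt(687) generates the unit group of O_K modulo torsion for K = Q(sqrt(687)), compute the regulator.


epsilon = 165337 + 6308*sqrt(687)
= 330674.0000
R = ln(330674.0000)
= 12.7089

12.7089


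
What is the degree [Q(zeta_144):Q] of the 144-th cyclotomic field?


The degree equals Euler's totient phi(144).
144 = 2^4 * 3^2
phi(144) = 48

48


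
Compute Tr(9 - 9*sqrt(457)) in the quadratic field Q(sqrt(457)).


Tr(a + b*sqrt(d)) = (a + b*sqrt(d)) + (a - b*sqrt(d)) = 2a
= 2 * (9)
= 18

18


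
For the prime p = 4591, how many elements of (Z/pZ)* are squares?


For prime p, the number of non-zero quadratic residues is (p-1)/2.
= (4591-1)/2
= 2295

2295


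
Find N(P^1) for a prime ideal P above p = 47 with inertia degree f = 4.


N(P^a) = p^(a*f)
= 47^(1*4)
= 47^4
= 4879681

4879681


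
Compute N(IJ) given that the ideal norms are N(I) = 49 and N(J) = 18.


N(IJ) = N(I) * N(J)
= 49 * 18
= 882

882


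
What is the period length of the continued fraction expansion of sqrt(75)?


Run the CF algorithm for sqrt(75).
a_0 = floor(sqrt(75)) = 8; set m_0=0, q_0=1.
Recurrence: m' = q*a - m,  q' = (d - m'^2)/q,  a' = floor((a_0 + m')/q').
  step 1: m=8, q=11, a=1
  step 2: m=3, q=6, a=1
  step 3: m=3, q=11, a=1
  step 4: m=8, q=1, a=16
a_4 = 2*a_0 = 16, so the period closes here.
sqrt(75) = [8; 1, 1, 1, 16]
Period length = 4

4
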